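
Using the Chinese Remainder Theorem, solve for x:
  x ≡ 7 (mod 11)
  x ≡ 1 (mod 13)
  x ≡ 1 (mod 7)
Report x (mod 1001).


Moduli 11, 13, 7 are pairwise coprime; by CRT there is a unique solution modulo M = 11 · 13 · 7 = 1001.
Solve pairwise, accumulating the modulus:
  Start with x ≡ 7 (mod 11).
  Combine with x ≡ 1 (mod 13): since gcd(11, 13) = 1, we get a unique residue mod 143.
    Write x = 7 + 11·t and substitute into x ≡ 1 (mod 13): 11·t ≡ 1 − 7 = -6 (mod 13).
    Reduce coefficients mod 13: 11·t ≡ 7 (mod 13).
    The inverse of 11 mod 13 is 6 (since 11·6 = 66 = 5·13 + 1), so t ≡ 6·7 = 42 ≡ 3 (mod 13).
    Then x = 7 + 11·3 = 40, valid modulo lcm(11, 13) = 143: x ≡ 40 (mod 143).
  Combine with x ≡ 1 (mod 7): since gcd(143, 7) = 1, we get a unique residue mod 1001.
    Write x = 40 + 143·t and substitute into x ≡ 1 (mod 7): 143·t ≡ 1 − 40 = -39 (mod 7).
    Reduce coefficients mod 7: 3·t ≡ 3 (mod 7).
    The inverse of 3 mod 7 is 5 (since 3·5 = 15 = 2·7 + 1), so t ≡ 5·3 = 15 ≡ 1 (mod 7).
    Then x = 40 + 143·1 = 183, valid modulo lcm(143, 7) = 1001: x ≡ 183 (mod 1001).
Verify: 183 mod 11 = 7 ✓, 183 mod 13 = 1 ✓, 183 mod 7 = 1 ✓.

x ≡ 183 (mod 1001).


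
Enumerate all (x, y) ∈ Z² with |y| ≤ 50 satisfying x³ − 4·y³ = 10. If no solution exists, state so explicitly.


The equation is x³ - 4y³ = 10. For fixed y, x³ = 4·y³ + 10, so a solution requires the RHS to be a perfect cube.
Strategy: iterate y from -50 to 50, compute RHS = 4·y³ + 10, and check whether it is a (positive or negative) perfect cube.
Check small values of y:
  y = 0: RHS = 10 is not a perfect cube.
  y = 1: RHS = 14 is not a perfect cube.
  y = -1: RHS = 6 is not a perfect cube.
  y = 2: RHS = 42 is not a perfect cube.
  y = -2: RHS = -22 is not a perfect cube.
  y = 3: RHS = 118 is not a perfect cube.
  y = -3: RHS = -98 is not a perfect cube.
Continuing the search up to |y| = 50 finds no solutions either.
No (x, y) in the scanned range satisfies the equation.

No integer solutions with |y| ≤ 50.


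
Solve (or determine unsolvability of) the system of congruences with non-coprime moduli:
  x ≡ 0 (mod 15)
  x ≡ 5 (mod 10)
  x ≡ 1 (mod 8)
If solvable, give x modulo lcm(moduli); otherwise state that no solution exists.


Moduli 15, 10, 8 are not pairwise coprime, so CRT works modulo lcm(m_i) when all pairwise compatibility conditions hold.
Pairwise compatibility: gcd(m_i, m_j) must divide a_i - a_j for every pair.
Merge one congruence at a time:
  Start: x ≡ 0 (mod 15).
  Combine with x ≡ 5 (mod 10): gcd(15, 10) = 5; 5 - 0 = 5, which IS divisible by 5, so compatible.
    Write x = 0 + 15·t and substitute into x ≡ 5 (mod 10): 15·t ≡ 5 − 0 = 5 (mod 10).
    Divide the congruence (and modulus) by g = 5: 3·t ≡ 1 (mod 2).
    Reduce coefficients mod 2: 1·t ≡ 1 (mod 2).
    So t ≡ 1 (mod 2).
    Then x = 0 + 15·1 = 15, valid modulo lcm(15, 10) = 30: x ≡ 15 (mod 30).
  Combine with x ≡ 1 (mod 8): gcd(30, 8) = 2; 1 - 15 = -14, which IS divisible by 2, so compatible.
    Write x = 15 + 30·t and substitute into x ≡ 1 (mod 8): 30·t ≡ 1 − 15 = -14 (mod 8).
    Divide the congruence (and modulus) by g = 2: 15·t ≡ -7 (mod 4).
    Reduce coefficients mod 4: 3·t ≡ 1 (mod 4).
    The inverse of 3 mod 4 is 3 (since 3·3 = 9 = 2·4 + 1), so t ≡ 3·1 = 3 ≡ 3 (mod 4).
    Then x = 15 + 30·3 = 105, valid modulo lcm(30, 8) = 120: x ≡ 105 (mod 120).
Verify: 105 mod 15 = 0, 105 mod 10 = 5, 105 mod 8 = 1.

x ≡ 105 (mod 120).


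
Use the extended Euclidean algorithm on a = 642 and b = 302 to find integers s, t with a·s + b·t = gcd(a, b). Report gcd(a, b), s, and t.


Euclidean algorithm on (642, 302) — divide until remainder is 0:
  642 = 2 · 302 + 38
  302 = 7 · 38 + 36
  38 = 1 · 36 + 2
  36 = 18 · 2 + 0
gcd(642, 302) = 2.
Track Bezout coefficients alongside the remainders: start with r₀ = 642 = a·1 + b·0 (s = 1, t = 0) and r₁ = 302 = a·0 + b·1 (s = 0, t = 1); each new remainder r_{k+1} = r_{k-1} − q_k·r_k inherits s_{k+1} = s_{k-1} − q_k·s_k, t_{k+1} = t_{k-1} − q_k·t_k, so r_k = a·s_k + b·t_k at every step:
  q = 2: r = 38, s = 1 − 2·0 = 1, t = 0 − 2·1 = -2  (check: 642·1 + 302·(-2) = 38)
  q = 7: r = 36, s = 0 − 7·1 = -7, t = 1 − 7·(-2) = 15  (check: 642·(-7) + 302·15 = 36)
  q = 1: r = 2, s = 1 − 1·(-7) = 8, t = -2 − 1·15 = -17  (check: 642·8 + 302·(-17) = 2)
The row with r = 2 (the gcd) gives the Bezout coefficients s = 8, t = -17.
Result: 642 · (8) + 302 · (-17) = 2.

gcd(642, 302) = 2; s = 8, t = -17 (check: 642·8 + 302·(-17) = 2).


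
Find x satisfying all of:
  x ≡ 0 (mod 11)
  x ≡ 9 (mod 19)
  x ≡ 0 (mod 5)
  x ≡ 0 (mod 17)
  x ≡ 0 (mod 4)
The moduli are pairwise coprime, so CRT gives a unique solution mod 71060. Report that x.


Product of moduli M = 11 · 19 · 5 · 17 · 4 = 71060.
Merge one congruence at a time:
  Start: x ≡ 0 (mod 11).
  Combine with x ≡ 9 (mod 19); new modulus lcm = 209.
    Write x = 0 + 11·t and substitute into x ≡ 9 (mod 19): 11·t ≡ 9 − 0 = 9 (mod 19).
    The inverse of 11 mod 19 is 7 (since 11·7 = 77 = 4·19 + 1), so t ≡ 7·9 = 63 ≡ 6 (mod 19).
    Then x = 0 + 11·6 = 66, valid modulo lcm(11, 19) = 209: x ≡ 66 (mod 209).
  Combine with x ≡ 0 (mod 5); new modulus lcm = 1045.
    Write x = 66 + 209·t and substitute into x ≡ 0 (mod 5): 209·t ≡ 0 − 66 = -66 (mod 5).
    Reduce coefficients mod 5: 4·t ≡ 4 (mod 5).
    The inverse of 4 mod 5 is 4 (since 4·4 = 16 = 3·5 + 1), so t ≡ 4·4 = 16 ≡ 1 (mod 5).
    Then x = 66 + 209·1 = 275, valid modulo lcm(209, 5) = 1045: x ≡ 275 (mod 1045).
  Combine with x ≡ 0 (mod 17); new modulus lcm = 17765.
    Write x = 275 + 1045·t and substitute into x ≡ 0 (mod 17): 1045·t ≡ 0 − 275 = -275 (mod 17).
    Reduce coefficients mod 17: 8·t ≡ 14 (mod 17).
    The inverse of 8 mod 17 is 15 (since 8·15 = 120 = 7·17 + 1), so t ≡ 15·14 = 210 ≡ 6 (mod 17).
    Then x = 275 + 1045·6 = 6545, valid modulo lcm(1045, 17) = 17765: x ≡ 6545 (mod 17765).
  Combine with x ≡ 0 (mod 4); new modulus lcm = 71060.
    Write x = 6545 + 17765·t and substitute into x ≡ 0 (mod 4): 17765·t ≡ 0 − 6545 = -6545 (mod 4).
    Reduce coefficients mod 4: 1·t ≡ 3 (mod 4).
    So t ≡ 3 (mod 4).
    Then x = 6545 + 17765·3 = 59840, valid modulo lcm(17765, 4) = 71060: x ≡ 59840 (mod 71060).
Verify against each original: 59840 mod 11 = 0, 59840 mod 19 = 9, 59840 mod 5 = 0, 59840 mod 17 = 0, 59840 mod 4 = 0.

x ≡ 59840 (mod 71060).


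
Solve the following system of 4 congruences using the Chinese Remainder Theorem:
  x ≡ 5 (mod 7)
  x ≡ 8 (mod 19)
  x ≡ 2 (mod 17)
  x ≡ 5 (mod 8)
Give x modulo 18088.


Product of moduli M = 7 · 19 · 17 · 8 = 18088.
Merge one congruence at a time:
  Start: x ≡ 5 (mod 7).
  Combine with x ≡ 8 (mod 19); new modulus lcm = 133.
    Write x = 5 + 7·t and substitute into x ≡ 8 (mod 19): 7·t ≡ 8 − 5 = 3 (mod 19).
    The inverse of 7 mod 19 is 11 (since 7·11 = 77 = 4·19 + 1), so t ≡ 11·3 = 33 ≡ 14 (mod 19).
    Then x = 5 + 7·14 = 103, valid modulo lcm(7, 19) = 133: x ≡ 103 (mod 133).
  Combine with x ≡ 2 (mod 17); new modulus lcm = 2261.
    Write x = 103 + 133·t and substitute into x ≡ 2 (mod 17): 133·t ≡ 2 − 103 = -101 (mod 17).
    Reduce coefficients mod 17: 14·t ≡ 1 (mod 17).
    The inverse of 14 mod 17 is 11 (since 14·11 = 154 = 9·17 + 1), so t ≡ 11·1 = 11 ≡ 11 (mod 17).
    Then x = 103 + 133·11 = 1566, valid modulo lcm(133, 17) = 2261: x ≡ 1566 (mod 2261).
  Combine with x ≡ 5 (mod 8); new modulus lcm = 18088.
    Write x = 1566 + 2261·t and substitute into x ≡ 5 (mod 8): 2261·t ≡ 5 − 1566 = -1561 (mod 8).
    Reduce coefficients mod 8: 5·t ≡ 7 (mod 8).
    The inverse of 5 mod 8 is 5 (since 5·5 = 25 = 3·8 + 1), so t ≡ 5·7 = 35 ≡ 3 (mod 8).
    Then x = 1566 + 2261·3 = 8349, valid modulo lcm(2261, 8) = 18088: x ≡ 8349 (mod 18088).
Verify against each original: 8349 mod 7 = 5, 8349 mod 19 = 8, 8349 mod 17 = 2, 8349 mod 8 = 5.

x ≡ 8349 (mod 18088).


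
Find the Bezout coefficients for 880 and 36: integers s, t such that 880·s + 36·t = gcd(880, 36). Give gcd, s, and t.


Euclidean algorithm on (880, 36) — divide until remainder is 0:
  880 = 24 · 36 + 16
  36 = 2 · 16 + 4
  16 = 4 · 4 + 0
gcd(880, 36) = 4.
Track Bezout coefficients alongside the remainders: start with r₀ = 880 = a·1 + b·0 (s = 1, t = 0) and r₁ = 36 = a·0 + b·1 (s = 0, t = 1); each new remainder r_{k+1} = r_{k-1} − q_k·r_k inherits s_{k+1} = s_{k-1} − q_k·s_k, t_{k+1} = t_{k-1} − q_k·t_k, so r_k = a·s_k + b·t_k at every step:
  q = 24: r = 16, s = 1 − 24·0 = 1, t = 0 − 24·1 = -24  (check: 880·1 + 36·(-24) = 16)
  q = 2: r = 4, s = 0 − 2·1 = -2, t = 1 − 2·(-24) = 49  (check: 880·(-2) + 36·49 = 4)
The row with r = 4 (the gcd) gives the Bezout coefficients s = -2, t = 49.
Result: 880 · (-2) + 36 · (49) = 4.

gcd(880, 36) = 4; s = -2, t = 49 (check: 880·(-2) + 36·49 = 4).


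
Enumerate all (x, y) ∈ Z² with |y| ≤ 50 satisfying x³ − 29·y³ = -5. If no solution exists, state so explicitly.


The equation is x³ - 29y³ = -5. For fixed y, x³ = 29·y³ − 5, so a solution requires the RHS to be a perfect cube.
Strategy: iterate y from -50 to 50, compute RHS = 29·y³ − 5, and check whether it is a (positive or negative) perfect cube.
Check small values of y:
  y = 0: RHS = -5 is not a perfect cube.
  y = 1: RHS = 24 is not a perfect cube.
  y = -1: RHS = -34 is not a perfect cube.
  y = 2: RHS = 227 is not a perfect cube.
  y = -2: RHS = -237 is not a perfect cube.
  y = 3: RHS = 778 is not a perfect cube.
  y = -3: RHS = -788 is not a perfect cube.
Continuing the search up to |y| = 50 finds no solutions either.
No (x, y) in the scanned range satisfies the equation.

No integer solutions with |y| ≤ 50.


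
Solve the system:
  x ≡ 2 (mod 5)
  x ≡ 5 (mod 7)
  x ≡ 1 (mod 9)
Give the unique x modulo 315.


Moduli 5, 7, 9 are pairwise coprime; by CRT there is a unique solution modulo M = 5 · 7 · 9 = 315.
Solve pairwise, accumulating the modulus:
  Start with x ≡ 2 (mod 5).
  Combine with x ≡ 5 (mod 7): since gcd(5, 7) = 1, we get a unique residue mod 35.
    Write x = 2 + 5·t and substitute into x ≡ 5 (mod 7): 5·t ≡ 5 − 2 = 3 (mod 7).
    The inverse of 5 mod 7 is 3 (since 5·3 = 15 = 2·7 + 1), so t ≡ 3·3 = 9 ≡ 2 (mod 7).
    Then x = 2 + 5·2 = 12, valid modulo lcm(5, 7) = 35: x ≡ 12 (mod 35).
  Combine with x ≡ 1 (mod 9): since gcd(35, 9) = 1, we get a unique residue mod 315.
    Write x = 12 + 35·t and substitute into x ≡ 1 (mod 9): 35·t ≡ 1 − 12 = -11 (mod 9).
    Reduce coefficients mod 9: 8·t ≡ 7 (mod 9).
    The inverse of 8 mod 9 is 8 (since 8·8 = 64 = 7·9 + 1), so t ≡ 8·7 = 56 ≡ 2 (mod 9).
    Then x = 12 + 35·2 = 82, valid modulo lcm(35, 9) = 315: x ≡ 82 (mod 315).
Verify: 82 mod 5 = 2 ✓, 82 mod 7 = 5 ✓, 82 mod 9 = 1 ✓.

x ≡ 82 (mod 315).


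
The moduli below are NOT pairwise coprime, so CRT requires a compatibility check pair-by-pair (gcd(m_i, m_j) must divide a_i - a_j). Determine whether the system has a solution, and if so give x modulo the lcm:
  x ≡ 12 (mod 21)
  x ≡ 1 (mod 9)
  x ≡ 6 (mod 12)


Moduli 21, 9, 12 are not pairwise coprime, so CRT works modulo lcm(m_i) when all pairwise compatibility conditions hold.
Pairwise compatibility: gcd(m_i, m_j) must divide a_i - a_j for every pair.
Merge one congruence at a time:
  Start: x ≡ 12 (mod 21).
  Combine with x ≡ 1 (mod 9): gcd(21, 9) = 3, and 1 - 12 = -11 is NOT divisible by 3.
    ⇒ system is inconsistent (no integer solution).

No solution (the system is inconsistent).


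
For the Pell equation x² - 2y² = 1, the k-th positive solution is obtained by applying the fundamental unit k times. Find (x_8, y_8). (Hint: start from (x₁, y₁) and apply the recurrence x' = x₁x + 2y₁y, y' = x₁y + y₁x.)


Step 1: Find the fundamental solution (x₁, y₁) of x² - 2y² = 1.
  Expand √2 as a continued fraction. a₀ = ⌊√2⌋ = 1; iterate m_{k+1} = d_k·a_k − m_k, d_{k+1} = (2 − m_{k+1}²)/d_k, a_{k+1} = ⌊(a₀ + m_{k+1})/d_{k+1}⌋ (starting m₀ = 0, d₀ = 1), with convergents p_k = a_k·p_{k-1} + p_{k-2}, q_k = a_k·q_{k-1} + q_{k-2} (p₋₁ = 1, q₋₁ = 0):
  k = 0: a₀ = 1; p₀/q₀ = 1/1; p₀² − 2·q₀² = 1 − 2 = -1.
  k = 1: m = 1, d = 1, a = ⌊(1 + 1)/1⌋ = 2; p/q = (2·1 + 1)/(2·1 + 0) = 3/2; p² − 2·q² = 9 − 8 = 1.
  The first convergent with p² − 2·q² = 1 gives the fundamental solution (x₁, y₁) = (3, 2).
Step 2: Apply the recurrence (x_{n+1}, y_{n+1}) = (x₁x_n + 2y₁y_n, x₁y_n + y₁x_n) repeatedly.
  From (x_1, y_1) = (3, 2): x_2 = 3·3 + 2·2·2 = 17; y_2 = 3·2 + 2·3 = 12.
  From (x_2, y_2) = (17, 12): x_3 = 3·17 + 2·2·12 = 99; y_3 = 3·12 + 2·17 = 70.
  From (x_3, y_3) = (99, 70): x_4 = 3·99 + 2·2·70 = 577; y_4 = 3·70 + 2·99 = 408.
  From (x_4, y_4) = (577, 408): x_5 = 3·577 + 2·2·408 = 3363; y_5 = 3·408 + 2·577 = 2378.
  From (x_5, y_5) = (3363, 2378): x_6 = 3·3363 + 2·2·2378 = 19601; y_6 = 3·2378 + 2·3363 = 13860.
  From (x_6, y_6) = (19601, 13860): x_7 = 3·19601 + 2·2·13860 = 114243; y_7 = 3·13860 + 2·19601 = 80782.
  From (x_7, y_7) = (114243, 80782): x_8 = 3·114243 + 2·2·80782 = 665857; y_8 = 3·80782 + 2·114243 = 470832.
Step 3: Verify x_8² - 2·y_8² = 443365544449 - 443365544448 = 1 (should be 1). ✓

(x_1, y_1) = (3, 2); (x_8, y_8) = (665857, 470832).


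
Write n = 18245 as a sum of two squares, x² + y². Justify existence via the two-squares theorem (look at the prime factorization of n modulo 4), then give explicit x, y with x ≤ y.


Step 1: Factor n = 18245 = 5 · 41 · 89.
Step 2: Check the mod-4 condition on each prime factor: 5 ≡ 1 (mod 4), exponent 1; 41 ≡ 1 (mod 4), exponent 1; 89 ≡ 1 (mod 4), exponent 1.
All primes ≡ 3 (mod 4) appear to even exponent (or don't appear), so by the two-squares theorem n IS expressible as a sum of two squares.
Step 3: Build a representation. Here n = 5 · 41 · 89 is a product of primes ≡ 1 (mod 4). Each prime p ≡ 1 (mod 4) is itself a sum of two squares; find a² by testing p − a² for a perfect square:
  5: 5 − 1² = 4 = 2² ⇒ 5 = 1² + 2².
  41: 41 − 1² = 40, 41 − 2² = 37, 41 − 3² = 32, 41 − 4² = 25 = 5² ⇒ 41 = 4² + 5².
  89: 89 − 1² = 88, 89 − 2² = 85, 89 − 3² = 80, 89 − 4² = 73, 89 − 5² = 64 = 8² ⇒ 89 = 5² + 8².
  Combine using the Brahmagupta–Fibonacci identity (a² + b²)(c² + d²) = (ac − bd)² + (ad + bc)² = (ac + bd)² + (ad − bc)²:
  5 · 41 = 205: from (1² + 2²)(4² + 5²), take (1·4 − 2·5, 1·5 + 2·4) = (4 − 10, 5 + 8) = (-6, 13); dropping signs (only squares matter) gives (6, 13); check 6² + 13² = 36 + 169 = 205 ✓.
  205 · 89 = 18245: from (6² + 13²)(5² + 8²), take (6·5 − 13·8, 6·8 + 13·5) = (30 − 104, 48 + 65) = (-74, 113); dropping signs (only squares matter) gives (74, 113); check 74² + 113² = 5476 + 12769 = 18245 ✓.
Step 4: Order so x ≤ y and verify: 74² + 113² = 5476 + 12769 = 18245 = n. ✓

n = 18245 = 74² + 113² (one valid representation with x ≤ y).


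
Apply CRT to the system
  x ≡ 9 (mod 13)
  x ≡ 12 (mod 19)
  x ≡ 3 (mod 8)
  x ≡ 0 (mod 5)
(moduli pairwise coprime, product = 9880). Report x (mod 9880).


Product of moduli M = 13 · 19 · 8 · 5 = 9880.
Merge one congruence at a time:
  Start: x ≡ 9 (mod 13).
  Combine with x ≡ 12 (mod 19); new modulus lcm = 247.
    Write x = 9 + 13·t and substitute into x ≡ 12 (mod 19): 13·t ≡ 12 − 9 = 3 (mod 19).
    The inverse of 13 mod 19 is 3 (since 13·3 = 39 = 2·19 + 1), so t ≡ 3·3 = 9 ≡ 9 (mod 19).
    Then x = 9 + 13·9 = 126, valid modulo lcm(13, 19) = 247: x ≡ 126 (mod 247).
  Combine with x ≡ 3 (mod 8); new modulus lcm = 1976.
    Write x = 126 + 247·t and substitute into x ≡ 3 (mod 8): 247·t ≡ 3 − 126 = -123 (mod 8).
    Reduce coefficients mod 8: 7·t ≡ 5 (mod 8).
    The inverse of 7 mod 8 is 7 (since 7·7 = 49 = 6·8 + 1), so t ≡ 7·5 = 35 ≡ 3 (mod 8).
    Then x = 126 + 247·3 = 867, valid modulo lcm(247, 8) = 1976: x ≡ 867 (mod 1976).
  Combine with x ≡ 0 (mod 5); new modulus lcm = 9880.
    Write x = 867 + 1976·t and substitute into x ≡ 0 (mod 5): 1976·t ≡ 0 − 867 = -867 (mod 5).
    Reduce coefficients mod 5: 1·t ≡ 3 (mod 5).
    So t ≡ 3 (mod 5).
    Then x = 867 + 1976·3 = 6795, valid modulo lcm(1976, 5) = 9880: x ≡ 6795 (mod 9880).
Verify against each original: 6795 mod 13 = 9, 6795 mod 19 = 12, 6795 mod 8 = 3, 6795 mod 5 = 0.

x ≡ 6795 (mod 9880).


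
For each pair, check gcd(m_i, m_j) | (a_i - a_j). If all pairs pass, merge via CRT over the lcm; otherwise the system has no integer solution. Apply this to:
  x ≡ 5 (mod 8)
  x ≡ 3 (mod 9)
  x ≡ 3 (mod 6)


Moduli 8, 9, 6 are not pairwise coprime, so CRT works modulo lcm(m_i) when all pairwise compatibility conditions hold.
Pairwise compatibility: gcd(m_i, m_j) must divide a_i - a_j for every pair.
Merge one congruence at a time:
  Start: x ≡ 5 (mod 8).
  Combine with x ≡ 3 (mod 9): gcd(8, 9) = 1; 3 - 5 = -2, which IS divisible by 1, so compatible.
    Write x = 5 + 8·t and substitute into x ≡ 3 (mod 9): 8·t ≡ 3 − 5 = -2 (mod 9).
    Reduce coefficients mod 9: 8·t ≡ 7 (mod 9).
    The inverse of 8 mod 9 is 8 (since 8·8 = 64 = 7·9 + 1), so t ≡ 8·7 = 56 ≡ 2 (mod 9).
    Then x = 5 + 8·2 = 21, valid modulo lcm(8, 9) = 72: x ≡ 21 (mod 72).
  Combine with x ≡ 3 (mod 6): gcd(72, 6) = 6; 3 - 21 = -18, which IS divisible by 6, so compatible.
    Write x = 21 + 72·t and substitute into x ≡ 3 (mod 6): 72·t ≡ 3 − 21 = -18 (mod 6).
    Divide the congruence (and modulus) by g = 6: 12·t ≡ -3 (mod 1).
    Modulo 1 every t works; take t = 0.
    Then x = 21 + 72·0 = 21, valid modulo lcm(72, 6) = 72: x ≡ 21 (mod 72).
Verify: 21 mod 8 = 5, 21 mod 9 = 3, 21 mod 6 = 3.

x ≡ 21 (mod 72).


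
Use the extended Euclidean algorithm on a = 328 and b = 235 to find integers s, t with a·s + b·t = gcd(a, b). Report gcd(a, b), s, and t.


Euclidean algorithm on (328, 235) — divide until remainder is 0:
  328 = 1 · 235 + 93
  235 = 2 · 93 + 49
  93 = 1 · 49 + 44
  49 = 1 · 44 + 5
  44 = 8 · 5 + 4
  5 = 1 · 4 + 1
  4 = 4 · 1 + 0
gcd(328, 235) = 1.
Track Bezout coefficients alongside the remainders: start with r₀ = 328 = a·1 + b·0 (s = 1, t = 0) and r₁ = 235 = a·0 + b·1 (s = 0, t = 1); each new remainder r_{k+1} = r_{k-1} − q_k·r_k inherits s_{k+1} = s_{k-1} − q_k·s_k, t_{k+1} = t_{k-1} − q_k·t_k, so r_k = a·s_k + b·t_k at every step:
  q = 1: r = 93, s = 1 − 1·0 = 1, t = 0 − 1·1 = -1  (check: 328·1 + 235·(-1) = 93)
  q = 2: r = 49, s = 0 − 2·1 = -2, t = 1 − 2·(-1) = 3  (check: 328·(-2) + 235·3 = 49)
  q = 1: r = 44, s = 1 − 1·(-2) = 3, t = -1 − 1·3 = -4  (check: 328·3 + 235·(-4) = 44)
  q = 1: r = 5, s = -2 − 1·3 = -5, t = 3 − 1·(-4) = 7  (check: 328·(-5) + 235·7 = 5)
  q = 8: r = 4, s = 3 − 8·(-5) = 43, t = -4 − 8·7 = -60  (check: 328·43 + 235·(-60) = 4)
  q = 1: r = 1, s = -5 − 1·43 = -48, t = 7 − 1·(-60) = 67  (check: 328·(-48) + 235·67 = 1)
The row with r = 1 (the gcd) gives the Bezout coefficients s = -48, t = 67.
Result: 328 · (-48) + 235 · (67) = 1.

gcd(328, 235) = 1; s = -48, t = 67 (check: 328·(-48) + 235·67 = 1).


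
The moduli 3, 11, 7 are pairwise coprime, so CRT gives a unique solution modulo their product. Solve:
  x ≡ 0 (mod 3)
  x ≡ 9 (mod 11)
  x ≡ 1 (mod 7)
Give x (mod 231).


Moduli 3, 11, 7 are pairwise coprime; by CRT there is a unique solution modulo M = 3 · 11 · 7 = 231.
Solve pairwise, accumulating the modulus:
  Start with x ≡ 0 (mod 3).
  Combine with x ≡ 9 (mod 11): since gcd(3, 11) = 1, we get a unique residue mod 33.
    Write x = 0 + 3·t and substitute into x ≡ 9 (mod 11): 3·t ≡ 9 − 0 = 9 (mod 11).
    The inverse of 3 mod 11 is 4 (since 3·4 = 12 = 1·11 + 1), so t ≡ 4·9 = 36 ≡ 3 (mod 11).
    Then x = 0 + 3·3 = 9, valid modulo lcm(3, 11) = 33: x ≡ 9 (mod 33).
  Combine with x ≡ 1 (mod 7): since gcd(33, 7) = 1, we get a unique residue mod 231.
    Write x = 9 + 33·t and substitute into x ≡ 1 (mod 7): 33·t ≡ 1 − 9 = -8 (mod 7).
    Reduce coefficients mod 7: 5·t ≡ 6 (mod 7).
    The inverse of 5 mod 7 is 3 (since 5·3 = 15 = 2·7 + 1), so t ≡ 3·6 = 18 ≡ 4 (mod 7).
    Then x = 9 + 33·4 = 141, valid modulo lcm(33, 7) = 231: x ≡ 141 (mod 231).
Verify: 141 mod 3 = 0 ✓, 141 mod 11 = 9 ✓, 141 mod 7 = 1 ✓.

x ≡ 141 (mod 231).


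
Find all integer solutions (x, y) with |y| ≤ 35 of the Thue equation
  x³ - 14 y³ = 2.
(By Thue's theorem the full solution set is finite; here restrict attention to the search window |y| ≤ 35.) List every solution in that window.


The equation is x³ - 14y³ = 2. For fixed y, x³ = 14·y³ + 2, so a solution requires the RHS to be a perfect cube.
Strategy: iterate y from -35 to 35, compute RHS = 14·y³ + 2, and check whether it is a (positive or negative) perfect cube.
Check small values of y:
  y = 0: RHS = 2 is not a perfect cube.
  y = 1: RHS = 16 is not a perfect cube.
  y = -1: RHS = -12 is not a perfect cube.
  y = 2: RHS = 114 is not a perfect cube.
  y = -2: RHS = -110 is not a perfect cube.
  y = 3: RHS = 380 is not a perfect cube.
  y = -3: RHS = -376 is not a perfect cube.
Continuing the search up to |y| = 35 finds no solutions either.
No (x, y) in the scanned range satisfies the equation.

No integer solutions with |y| ≤ 35.


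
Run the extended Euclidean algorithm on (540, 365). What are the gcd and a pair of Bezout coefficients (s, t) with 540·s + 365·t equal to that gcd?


Euclidean algorithm on (540, 365) — divide until remainder is 0:
  540 = 1 · 365 + 175
  365 = 2 · 175 + 15
  175 = 11 · 15 + 10
  15 = 1 · 10 + 5
  10 = 2 · 5 + 0
gcd(540, 365) = 5.
Track Bezout coefficients alongside the remainders: start with r₀ = 540 = a·1 + b·0 (s = 1, t = 0) and r₁ = 365 = a·0 + b·1 (s = 0, t = 1); each new remainder r_{k+1} = r_{k-1} − q_k·r_k inherits s_{k+1} = s_{k-1} − q_k·s_k, t_{k+1} = t_{k-1} − q_k·t_k, so r_k = a·s_k + b·t_k at every step:
  q = 1: r = 175, s = 1 − 1·0 = 1, t = 0 − 1·1 = -1  (check: 540·1 + 365·(-1) = 175)
  q = 2: r = 15, s = 0 − 2·1 = -2, t = 1 − 2·(-1) = 3  (check: 540·(-2) + 365·3 = 15)
  q = 11: r = 10, s = 1 − 11·(-2) = 23, t = -1 − 11·3 = -34  (check: 540·23 + 365·(-34) = 10)
  q = 1: r = 5, s = -2 − 1·23 = -25, t = 3 − 1·(-34) = 37  (check: 540·(-25) + 365·37 = 5)
The row with r = 5 (the gcd) gives the Bezout coefficients s = -25, t = 37.
Result: 540 · (-25) + 365 · (37) = 5.

gcd(540, 365) = 5; s = -25, t = 37 (check: 540·(-25) + 365·37 = 5).


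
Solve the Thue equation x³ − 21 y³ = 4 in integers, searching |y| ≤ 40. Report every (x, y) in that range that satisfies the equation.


The equation is x³ - 21y³ = 4. For fixed y, x³ = 21·y³ + 4, so a solution requires the RHS to be a perfect cube.
Strategy: iterate y from -40 to 40, compute RHS = 21·y³ + 4, and check whether it is a (positive or negative) perfect cube.
Check small values of y:
  y = 0: RHS = 4 is not a perfect cube.
  y = 1: RHS = 25 is not a perfect cube.
  y = -1: RHS = -17 is not a perfect cube.
  y = 2: RHS = 172 is not a perfect cube.
  y = -2: RHS = -164 is not a perfect cube.
  y = 3: RHS = 571 is not a perfect cube.
  y = -3: RHS = -563 is not a perfect cube.
Continuing the search up to |y| = 40 finds no solutions either.
No (x, y) in the scanned range satisfies the equation.

No integer solutions with |y| ≤ 40.


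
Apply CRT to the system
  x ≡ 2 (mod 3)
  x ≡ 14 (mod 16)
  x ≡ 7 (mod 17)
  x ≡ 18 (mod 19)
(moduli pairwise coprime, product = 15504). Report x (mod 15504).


Product of moduli M = 3 · 16 · 17 · 19 = 15504.
Merge one congruence at a time:
  Start: x ≡ 2 (mod 3).
  Combine with x ≡ 14 (mod 16); new modulus lcm = 48.
    Write x = 2 + 3·t and substitute into x ≡ 14 (mod 16): 3·t ≡ 14 − 2 = 12 (mod 16).
    The inverse of 3 mod 16 is 11 (since 3·11 = 33 = 2·16 + 1), so t ≡ 11·12 = 132 ≡ 4 (mod 16).
    Then x = 2 + 3·4 = 14, valid modulo lcm(3, 16) = 48: x ≡ 14 (mod 48).
  Combine with x ≡ 7 (mod 17); new modulus lcm = 816.
    Write x = 14 + 48·t and substitute into x ≡ 7 (mod 17): 48·t ≡ 7 − 14 = -7 (mod 17).
    Reduce coefficients mod 17: 14·t ≡ 10 (mod 17).
    The inverse of 14 mod 17 is 11 (since 14·11 = 154 = 9·17 + 1), so t ≡ 11·10 = 110 ≡ 8 (mod 17).
    Then x = 14 + 48·8 = 398, valid modulo lcm(48, 17) = 816: x ≡ 398 (mod 816).
  Combine with x ≡ 18 (mod 19); new modulus lcm = 15504.
    Write x = 398 + 816·t and substitute into x ≡ 18 (mod 19): 816·t ≡ 18 − 398 = -380 (mod 19).
    Reduce coefficients mod 19: 18·t ≡ 0 (mod 19).
    The inverse of 18 mod 19 is 18 (since 18·18 = 324 = 17·19 + 1), so t ≡ 18·0 = 0 ≡ 0 (mod 19).
    Then x = 398 + 816·0 = 398, valid modulo lcm(816, 19) = 15504: x ≡ 398 (mod 15504).
Verify against each original: 398 mod 3 = 2, 398 mod 16 = 14, 398 mod 17 = 7, 398 mod 19 = 18.

x ≡ 398 (mod 15504).


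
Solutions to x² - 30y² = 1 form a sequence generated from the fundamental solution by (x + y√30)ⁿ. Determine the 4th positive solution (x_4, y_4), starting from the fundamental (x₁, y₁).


Step 1: Find the fundamental solution (x₁, y₁) of x² - 30y² = 1.
  Expand √30 as a continued fraction. a₀ = ⌊√30⌋ = 5; iterate m_{k+1} = d_k·a_k − m_k, d_{k+1} = (30 − m_{k+1}²)/d_k, a_{k+1} = ⌊(a₀ + m_{k+1})/d_{k+1}⌋ (starting m₀ = 0, d₀ = 1), with convergents p_k = a_k·p_{k-1} + p_{k-2}, q_k = a_k·q_{k-1} + q_{k-2} (p₋₁ = 1, q₋₁ = 0):
  k = 0: a₀ = 5; p₀/q₀ = 5/1; p₀² − 30·q₀² = 25 − 30 = -5.
  k = 1: m = 5, d = 5, a = ⌊(5 + 5)/5⌋ = 2; p/q = (2·5 + 1)/(2·1 + 0) = 11/2; p² − 30·q² = 121 − 120 = 1.
  The first convergent with p² − 30·q² = 1 gives the fundamental solution (x₁, y₁) = (11, 2).
Step 2: Apply the recurrence (x_{n+1}, y_{n+1}) = (x₁x_n + 30y₁y_n, x₁y_n + y₁x_n) repeatedly.
  From (x_1, y_1) = (11, 2): x_2 = 11·11 + 30·2·2 = 241; y_2 = 11·2 + 2·11 = 44.
  From (x_2, y_2) = (241, 44): x_3 = 11·241 + 30·2·44 = 5291; y_3 = 11·44 + 2·241 = 966.
  From (x_3, y_3) = (5291, 966): x_4 = 11·5291 + 30·2·966 = 116161; y_4 = 11·966 + 2·5291 = 21208.
Step 3: Verify x_4² - 30·y_4² = 13493377921 - 13493377920 = 1 (should be 1). ✓

(x_1, y_1) = (11, 2); (x_4, y_4) = (116161, 21208).


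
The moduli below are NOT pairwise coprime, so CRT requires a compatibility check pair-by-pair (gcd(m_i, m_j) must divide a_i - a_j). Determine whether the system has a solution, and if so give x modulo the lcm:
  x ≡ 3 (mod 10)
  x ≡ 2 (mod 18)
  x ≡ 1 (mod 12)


Moduli 10, 18, 12 are not pairwise coprime, so CRT works modulo lcm(m_i) when all pairwise compatibility conditions hold.
Pairwise compatibility: gcd(m_i, m_j) must divide a_i - a_j for every pair.
Merge one congruence at a time:
  Start: x ≡ 3 (mod 10).
  Combine with x ≡ 2 (mod 18): gcd(10, 18) = 2, and 2 - 3 = -1 is NOT divisible by 2.
    ⇒ system is inconsistent (no integer solution).

No solution (the system is inconsistent).


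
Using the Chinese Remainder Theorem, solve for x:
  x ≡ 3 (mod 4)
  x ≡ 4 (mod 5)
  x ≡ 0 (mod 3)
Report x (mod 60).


Moduli 4, 5, 3 are pairwise coprime; by CRT there is a unique solution modulo M = 4 · 5 · 3 = 60.
Solve pairwise, accumulating the modulus:
  Start with x ≡ 3 (mod 4).
  Combine with x ≡ 4 (mod 5): since gcd(4, 5) = 1, we get a unique residue mod 20.
    Write x = 3 + 4·t and substitute into x ≡ 4 (mod 5): 4·t ≡ 4 − 3 = 1 (mod 5).
    The inverse of 4 mod 5 is 4 (since 4·4 = 16 = 3·5 + 1), so t ≡ 4·1 = 4 ≡ 4 (mod 5).
    Then x = 3 + 4·4 = 19, valid modulo lcm(4, 5) = 20: x ≡ 19 (mod 20).
  Combine with x ≡ 0 (mod 3): since gcd(20, 3) = 1, we get a unique residue mod 60.
    Write x = 19 + 20·t and substitute into x ≡ 0 (mod 3): 20·t ≡ 0 − 19 = -19 (mod 3).
    Reduce coefficients mod 3: 2·t ≡ 2 (mod 3).
    The inverse of 2 mod 3 is 2 (since 2·2 = 4 = 1·3 + 1), so t ≡ 2·2 = 4 ≡ 1 (mod 3).
    Then x = 19 + 20·1 = 39, valid modulo lcm(20, 3) = 60: x ≡ 39 (mod 60).
Verify: 39 mod 4 = 3 ✓, 39 mod 5 = 4 ✓, 39 mod 3 = 0 ✓.

x ≡ 39 (mod 60).


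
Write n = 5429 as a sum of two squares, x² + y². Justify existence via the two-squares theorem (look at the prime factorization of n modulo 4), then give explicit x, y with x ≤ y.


Step 1: Factor n = 5429 = 61 · 89.
Step 2: Check the mod-4 condition on each prime factor: 61 ≡ 1 (mod 4), exponent 1; 89 ≡ 1 (mod 4), exponent 1.
All primes ≡ 3 (mod 4) appear to even exponent (or don't appear), so by the two-squares theorem n IS expressible as a sum of two squares.
Step 3: Build a representation. Here n = 61 · 89 is a product of primes ≡ 1 (mod 4). Each prime p ≡ 1 (mod 4) is itself a sum of two squares; find a² by testing p − a² for a perfect square:
  61: 61 − 1² = 60, 61 − 2² = 57, 61 − 3² = 52, 61 − 4² = 45, 61 − 5² = 36 = 6² ⇒ 61 = 5² + 6².
  89: 89 − 1² = 88, 89 − 2² = 85, 89 − 3² = 80, 89 − 4² = 73, 89 − 5² = 64 = 8² ⇒ 89 = 5² + 8².
  Combine using the Brahmagupta–Fibonacci identity (a² + b²)(c² + d²) = (ac − bd)² + (ad + bc)² = (ac + bd)² + (ad − bc)²:
  61 · 89 = 5429: from (5² + 6²)(5² + 8²), take (5·5 − 6·8, 5·8 + 6·5) = (25 − 48, 40 + 30) = (-23, 70); dropping signs (only squares matter) gives (23, 70); check 23² + 70² = 529 + 4900 = 5429 ✓.
Step 4: Order so x ≤ y and verify: 23² + 70² = 529 + 4900 = 5429 = n. ✓

n = 5429 = 23² + 70² (one valid representation with x ≤ y).


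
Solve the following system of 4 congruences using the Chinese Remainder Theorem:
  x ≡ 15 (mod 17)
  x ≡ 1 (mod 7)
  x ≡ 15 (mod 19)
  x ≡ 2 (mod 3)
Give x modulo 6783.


Product of moduli M = 17 · 7 · 19 · 3 = 6783.
Merge one congruence at a time:
  Start: x ≡ 15 (mod 17).
  Combine with x ≡ 1 (mod 7); new modulus lcm = 119.
    Write x = 15 + 17·t and substitute into x ≡ 1 (mod 7): 17·t ≡ 1 − 15 = -14 (mod 7).
    Reduce coefficients mod 7: 3·t ≡ 0 (mod 7).
    The inverse of 3 mod 7 is 5 (since 3·5 = 15 = 2·7 + 1), so t ≡ 5·0 = 0 ≡ 0 (mod 7).
    Then x = 15 + 17·0 = 15, valid modulo lcm(17, 7) = 119: x ≡ 15 (mod 119).
  Combine with x ≡ 15 (mod 19); new modulus lcm = 2261.
    Write x = 15 + 119·t and substitute into x ≡ 15 (mod 19): 119·t ≡ 15 − 15 = 0 (mod 19).
    Reduce coefficients mod 19: 5·t ≡ 0 (mod 19).
    The inverse of 5 mod 19 is 4 (since 5·4 = 20 = 1·19 + 1), so t ≡ 4·0 = 0 ≡ 0 (mod 19).
    Then x = 15 + 119·0 = 15, valid modulo lcm(119, 19) = 2261: x ≡ 15 (mod 2261).
  Combine with x ≡ 2 (mod 3); new modulus lcm = 6783.
    Write x = 15 + 2261·t and substitute into x ≡ 2 (mod 3): 2261·t ≡ 2 − 15 = -13 (mod 3).
    Reduce coefficients mod 3: 2·t ≡ 2 (mod 3).
    The inverse of 2 mod 3 is 2 (since 2·2 = 4 = 1·3 + 1), so t ≡ 2·2 = 4 ≡ 1 (mod 3).
    Then x = 15 + 2261·1 = 2276, valid modulo lcm(2261, 3) = 6783: x ≡ 2276 (mod 6783).
Verify against each original: 2276 mod 17 = 15, 2276 mod 7 = 1, 2276 mod 19 = 15, 2276 mod 3 = 2.

x ≡ 2276 (mod 6783).


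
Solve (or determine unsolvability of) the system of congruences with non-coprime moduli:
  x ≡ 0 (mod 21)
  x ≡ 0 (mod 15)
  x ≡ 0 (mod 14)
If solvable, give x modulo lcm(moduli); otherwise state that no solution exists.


Moduli 21, 15, 14 are not pairwise coprime, so CRT works modulo lcm(m_i) when all pairwise compatibility conditions hold.
Pairwise compatibility: gcd(m_i, m_j) must divide a_i - a_j for every pair.
Merge one congruence at a time:
  Start: x ≡ 0 (mod 21).
  Combine with x ≡ 0 (mod 15): gcd(21, 15) = 3; 0 - 0 = 0, which IS divisible by 3, so compatible.
    Write x = 0 + 21·t and substitute into x ≡ 0 (mod 15): 21·t ≡ 0 − 0 = 0 (mod 15).
    Divide the congruence (and modulus) by g = 3: 7·t ≡ 0 (mod 5).
    Reduce coefficients mod 5: 2·t ≡ 0 (mod 5).
    The inverse of 2 mod 5 is 3 (since 2·3 = 6 = 1·5 + 1), so t ≡ 3·0 = 0 ≡ 0 (mod 5).
    Then x = 0 + 21·0 = 0, valid modulo lcm(21, 15) = 105: x ≡ 0 (mod 105).
  Combine with x ≡ 0 (mod 14): gcd(105, 14) = 7; 0 - 0 = 0, which IS divisible by 7, so compatible.
    Write x = 0 + 105·t and substitute into x ≡ 0 (mod 14): 105·t ≡ 0 − 0 = 0 (mod 14).
    Divide the congruence (and modulus) by g = 7: 15·t ≡ 0 (mod 2).
    Reduce coefficients mod 2: 1·t ≡ 0 (mod 2).
    So t ≡ 0 (mod 2).
    Then x = 0 + 105·0 = 0, valid modulo lcm(105, 14) = 210: x ≡ 0 (mod 210).
Verify: 0 mod 21 = 0, 0 mod 15 = 0, 0 mod 14 = 0.

x ≡ 0 (mod 210).


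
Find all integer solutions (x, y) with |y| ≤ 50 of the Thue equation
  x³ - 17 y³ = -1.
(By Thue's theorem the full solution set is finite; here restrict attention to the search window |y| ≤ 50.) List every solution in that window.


The equation is x³ - 17y³ = -1. For fixed y, x³ = 17·y³ − 1, so a solution requires the RHS to be a perfect cube.
Strategy: iterate y from -50 to 50, compute RHS = 17·y³ − 1, and check whether it is a (positive or negative) perfect cube.
Check small values of y:
  y = 0: RHS = -1 = (-1)³ ⇒ x = -1 works.
  y = 1: RHS = 16 is not a perfect cube.
  y = -1: RHS = -18 is not a perfect cube.
  y = 2: RHS = 135 is not a perfect cube.
  y = -2: RHS = -137 is not a perfect cube.
  y = 3: RHS = 458 is not a perfect cube.
  y = -3: RHS = -460 is not a perfect cube.
Continuing, at y = -7: RHS = -5832 = (-18)³ ⇒ x = -18 works.
Searching the remaining y in |y| ≤ 50 finds no further solutions.
Collected solutions: (-1, 0), (-18, -7).

Solutions (with |y| ≤ 50): (-1, 0), (-18, -7).


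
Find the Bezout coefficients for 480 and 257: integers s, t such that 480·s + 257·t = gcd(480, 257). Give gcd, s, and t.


Euclidean algorithm on (480, 257) — divide until remainder is 0:
  480 = 1 · 257 + 223
  257 = 1 · 223 + 34
  223 = 6 · 34 + 19
  34 = 1 · 19 + 15
  19 = 1 · 15 + 4
  15 = 3 · 4 + 3
  4 = 1 · 3 + 1
  3 = 3 · 1 + 0
gcd(480, 257) = 1.
Track Bezout coefficients alongside the remainders: start with r₀ = 480 = a·1 + b·0 (s = 1, t = 0) and r₁ = 257 = a·0 + b·1 (s = 0, t = 1); each new remainder r_{k+1} = r_{k-1} − q_k·r_k inherits s_{k+1} = s_{k-1} − q_k·s_k, t_{k+1} = t_{k-1} − q_k·t_k, so r_k = a·s_k + b·t_k at every step:
  q = 1: r = 223, s = 1 − 1·0 = 1, t = 0 − 1·1 = -1  (check: 480·1 + 257·(-1) = 223)
  q = 1: r = 34, s = 0 − 1·1 = -1, t = 1 − 1·(-1) = 2  (check: 480·(-1) + 257·2 = 34)
  q = 6: r = 19, s = 1 − 6·(-1) = 7, t = -1 − 6·2 = -13  (check: 480·7 + 257·(-13) = 19)
  q = 1: r = 15, s = -1 − 1·7 = -8, t = 2 − 1·(-13) = 15  (check: 480·(-8) + 257·15 = 15)
  q = 1: r = 4, s = 7 − 1·(-8) = 15, t = -13 − 1·15 = -28  (check: 480·15 + 257·(-28) = 4)
  q = 3: r = 3, s = -8 − 3·15 = -53, t = 15 − 3·(-28) = 99  (check: 480·(-53) + 257·99 = 3)
  q = 1: r = 1, s = 15 − 1·(-53) = 68, t = -28 − 1·99 = -127  (check: 480·68 + 257·(-127) = 1)
The row with r = 1 (the gcd) gives the Bezout coefficients s = 68, t = -127.
Result: 480 · (68) + 257 · (-127) = 1.

gcd(480, 257) = 1; s = 68, t = -127 (check: 480·68 + 257·(-127) = 1).


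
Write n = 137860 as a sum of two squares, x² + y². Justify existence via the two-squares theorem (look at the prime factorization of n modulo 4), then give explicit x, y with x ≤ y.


Step 1: Factor n = 137860 = 2^2 · 5 · 61 · 113.
Step 2: Check the mod-4 condition on each prime factor: 2 = 2 (special); 5 ≡ 1 (mod 4), exponent 1; 61 ≡ 1 (mod 4), exponent 1; 113 ≡ 1 (mod 4), exponent 1.
All primes ≡ 3 (mod 4) appear to even exponent (or don't appear), so by the two-squares theorem n IS expressible as a sum of two squares.
Step 3: Build a representation. Group n = k² · m with k = 2 and m = 5 · 61 · 113 = 34465 (a product of primes ≡ 1 (mod 4)); a representation of m scales to one of n via (k·x)² + (k·y)² = k²(x² + y²). Each prime p ≡ 1 (mod 4) is itself a sum of two squares; find a² by testing p − a² for a perfect square:
  5: 5 − 1² = 4 = 2² ⇒ 5 = 1² + 2².
  61: 61 − 1² = 60, 61 − 2² = 57, 61 − 3² = 52, 61 − 4² = 45, 61 − 5² = 36 = 6² ⇒ 61 = 5² + 6².
  113: 113 − 1² = 112, 113 − 2² = 109, 113 − 3² = 104, 113 − 4² = 97, 113 − 5² = 88, 113 − 6² = 77, 113 − 7² = 64 = 8² ⇒ 113 = 7² + 8².
  Combine using the Brahmagupta–Fibonacci identity (a² + b²)(c² + d²) = (ac − bd)² + (ad + bc)² = (ac + bd)² + (ad − bc)²:
  5 · 61 = 305: from (1² + 2²)(5² + 6²), take (1·5 − 2·6, 1·6 + 2·5) = (5 − 12, 6 + 10) = (-7, 16); dropping signs (only squares matter) gives (7, 16); check 7² + 16² = 49 + 256 = 305 ✓.
  305 · 113 = 34465: from (7² + 16²)(7² + 8²), take (7·7 − 16·8, 7·8 + 16·7) = (49 − 128, 56 + 112) = (-79, 168); dropping signs (only squares matter) gives (79, 168); check 79² + 168² = 6241 + 28224 = 34465 ✓.
  Scale by k = 2: (2·79, 2·168) = (158, 336).
Step 4: Order so x ≤ y and verify: 158² + 336² = 24964 + 112896 = 137860 = n. ✓

n = 137860 = 158² + 336² (one valid representation with x ≤ y).


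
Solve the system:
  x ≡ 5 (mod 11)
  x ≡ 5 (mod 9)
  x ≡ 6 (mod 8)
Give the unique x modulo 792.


Moduli 11, 9, 8 are pairwise coprime; by CRT there is a unique solution modulo M = 11 · 9 · 8 = 792.
Solve pairwise, accumulating the modulus:
  Start with x ≡ 5 (mod 11).
  Combine with x ≡ 5 (mod 9): since gcd(11, 9) = 1, we get a unique residue mod 99.
    Write x = 5 + 11·t and substitute into x ≡ 5 (mod 9): 11·t ≡ 5 − 5 = 0 (mod 9).
    Reduce coefficients mod 9: 2·t ≡ 0 (mod 9).
    The inverse of 2 mod 9 is 5 (since 2·5 = 10 = 1·9 + 1), so t ≡ 5·0 = 0 ≡ 0 (mod 9).
    Then x = 5 + 11·0 = 5, valid modulo lcm(11, 9) = 99: x ≡ 5 (mod 99).
  Combine with x ≡ 6 (mod 8): since gcd(99, 8) = 1, we get a unique residue mod 792.
    Write x = 5 + 99·t and substitute into x ≡ 6 (mod 8): 99·t ≡ 6 − 5 = 1 (mod 8).
    Reduce coefficients mod 8: 3·t ≡ 1 (mod 8).
    The inverse of 3 mod 8 is 3 (since 3·3 = 9 = 1·8 + 1), so t ≡ 3·1 = 3 ≡ 3 (mod 8).
    Then x = 5 + 99·3 = 302, valid modulo lcm(99, 8) = 792: x ≡ 302 (mod 792).
Verify: 302 mod 11 = 5 ✓, 302 mod 9 = 5 ✓, 302 mod 8 = 6 ✓.

x ≡ 302 (mod 792).


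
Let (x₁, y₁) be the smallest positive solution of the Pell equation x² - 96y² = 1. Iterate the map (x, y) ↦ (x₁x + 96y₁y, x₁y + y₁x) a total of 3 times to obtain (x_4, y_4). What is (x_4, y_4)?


Step 1: Find the fundamental solution (x₁, y₁) of x² - 96y² = 1.
  Expand √96 as a continued fraction. a₀ = ⌊√96⌋ = 9; iterate m_{k+1} = d_k·a_k − m_k, d_{k+1} = (96 − m_{k+1}²)/d_k, a_{k+1} = ⌊(a₀ + m_{k+1})/d_{k+1}⌋ (starting m₀ = 0, d₀ = 1), with convergents p_k = a_k·p_{k-1} + p_{k-2}, q_k = a_k·q_{k-1} + q_{k-2} (p₋₁ = 1, q₋₁ = 0):
  k = 0: a₀ = 9; p₀/q₀ = 9/1; p₀² − 96·q₀² = 81 − 96 = -15.
  k = 1: m = 9, d = 15, a = ⌊(9 + 9)/15⌋ = 1; p/q = (1·9 + 1)/(1·1 + 0) = 10/1; p² − 96·q² = 100 − 96 = 4.
  k = 2: m = 6, d = 4, a = ⌊(9 + 6)/4⌋ = 3; p/q = (3·10 + 9)/(3·1 + 1) = 39/4; p² − 96·q² = 1521 − 1536 = -15.
  k = 3: m = 6, d = 15, a = ⌊(9 + 6)/15⌋ = 1; p/q = (1·39 + 10)/(1·4 + 1) = 49/5; p² − 96·q² = 2401 − 2400 = 1.
  The first convergent with p² − 96·q² = 1 gives the fundamental solution (x₁, y₁) = (49, 5).
Step 2: Apply the recurrence (x_{n+1}, y_{n+1}) = (x₁x_n + 96y₁y_n, x₁y_n + y₁x_n) repeatedly.
  From (x_1, y_1) = (49, 5): x_2 = 49·49 + 96·5·5 = 4801; y_2 = 49·5 + 5·49 = 490.
  From (x_2, y_2) = (4801, 490): x_3 = 49·4801 + 96·5·490 = 470449; y_3 = 49·490 + 5·4801 = 48015.
  From (x_3, y_3) = (470449, 48015): x_4 = 49·470449 + 96·5·48015 = 46099201; y_4 = 49·48015 + 5·470449 = 4704980.
Step 3: Verify x_4² - 96·y_4² = 2125136332838401 - 2125136332838400 = 1 (should be 1). ✓

(x_1, y_1) = (49, 5); (x_4, y_4) = (46099201, 4704980).
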